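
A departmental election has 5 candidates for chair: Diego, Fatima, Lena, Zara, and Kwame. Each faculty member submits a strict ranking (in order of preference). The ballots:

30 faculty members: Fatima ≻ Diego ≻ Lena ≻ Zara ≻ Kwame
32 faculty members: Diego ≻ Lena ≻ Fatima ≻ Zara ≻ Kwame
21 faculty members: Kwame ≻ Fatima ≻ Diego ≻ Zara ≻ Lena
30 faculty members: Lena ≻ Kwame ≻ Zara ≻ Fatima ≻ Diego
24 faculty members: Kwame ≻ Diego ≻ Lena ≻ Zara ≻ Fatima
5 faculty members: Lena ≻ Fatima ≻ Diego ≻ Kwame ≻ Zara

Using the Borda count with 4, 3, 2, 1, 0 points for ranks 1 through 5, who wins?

Diego: 30·3 + 32·4 + 21·2 + 30·0 + 24·3 + 5·2 = 342
Fatima: 30·4 + 32·2 + 21·3 + 30·1 + 24·0 + 5·3 = 292
Lena: 30·2 + 32·3 + 21·0 + 30·4 + 24·2 + 5·4 = 344
Zara: 30·1 + 32·1 + 21·1 + 30·2 + 24·1 + 5·0 = 167
Kwame: 30·0 + 32·0 + 21·4 + 30·3 + 24·4 + 5·1 = 275
Lena has the highest Borda score (344).

Lena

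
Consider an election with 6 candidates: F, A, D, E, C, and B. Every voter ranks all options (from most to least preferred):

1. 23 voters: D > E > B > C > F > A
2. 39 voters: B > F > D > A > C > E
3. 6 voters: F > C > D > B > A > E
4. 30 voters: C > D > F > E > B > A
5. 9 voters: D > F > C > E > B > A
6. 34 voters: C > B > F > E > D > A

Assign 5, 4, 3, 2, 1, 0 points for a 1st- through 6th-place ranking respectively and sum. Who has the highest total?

C

F: 23·1 + 39·4 + 6·5 + 30·3 + 9·4 + 34·3 = 437
A: 23·0 + 39·2 + 6·1 + 30·0 + 9·0 + 34·0 = 84
D: 23·5 + 39·3 + 6·3 + 30·4 + 9·5 + 34·1 = 449
E: 23·4 + 39·0 + 6·0 + 30·2 + 9·2 + 34·2 = 238
C: 23·2 + 39·1 + 6·4 + 30·5 + 9·3 + 34·5 = 456
B: 23·3 + 39·5 + 6·2 + 30·1 + 9·1 + 34·4 = 451
C has the highest Borda score (456).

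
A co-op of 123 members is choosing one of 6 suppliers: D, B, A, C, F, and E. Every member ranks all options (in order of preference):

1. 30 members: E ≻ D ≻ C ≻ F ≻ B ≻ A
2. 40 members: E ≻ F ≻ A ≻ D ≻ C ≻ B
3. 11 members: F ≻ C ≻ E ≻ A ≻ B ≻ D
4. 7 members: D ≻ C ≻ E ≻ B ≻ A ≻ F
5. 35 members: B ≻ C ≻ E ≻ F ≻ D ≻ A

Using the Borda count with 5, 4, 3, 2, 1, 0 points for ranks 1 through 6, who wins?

E

D: 30·4 + 40·2 + 11·0 + 7·5 + 35·1 = 270
B: 30·1 + 40·0 + 11·1 + 7·2 + 35·5 = 230
A: 30·0 + 40·3 + 11·2 + 7·1 + 35·0 = 149
C: 30·3 + 40·1 + 11·4 + 7·4 + 35·4 = 342
F: 30·2 + 40·4 + 11·5 + 7·0 + 35·2 = 345
E: 30·5 + 40·5 + 11·3 + 7·3 + 35·3 = 509
E has the highest Borda score (509).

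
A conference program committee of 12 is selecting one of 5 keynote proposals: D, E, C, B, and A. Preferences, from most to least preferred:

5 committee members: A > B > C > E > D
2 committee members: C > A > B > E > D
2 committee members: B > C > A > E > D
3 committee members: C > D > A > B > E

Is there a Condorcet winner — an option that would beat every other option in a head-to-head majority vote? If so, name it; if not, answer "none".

Checking pairwise contests:
E beats D 9–3.
C beats E 12–0.
B beats C 7–5.
A beats B 10–2.
C beats A 7–5.
Every option loses at least one head-to-head, so there is no Condorcet winner.

none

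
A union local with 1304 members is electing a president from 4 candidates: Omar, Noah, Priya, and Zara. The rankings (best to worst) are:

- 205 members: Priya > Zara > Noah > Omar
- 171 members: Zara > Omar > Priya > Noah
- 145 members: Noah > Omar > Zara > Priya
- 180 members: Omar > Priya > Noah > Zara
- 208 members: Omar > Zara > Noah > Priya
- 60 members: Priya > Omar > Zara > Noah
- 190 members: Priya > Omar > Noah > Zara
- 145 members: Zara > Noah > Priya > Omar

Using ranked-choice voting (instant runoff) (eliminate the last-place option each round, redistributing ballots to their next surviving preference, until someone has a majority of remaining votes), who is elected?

Round 1: Omar 388, Noah 145, Priya 455, Zara 316. Eliminate Noah.
Round 2: Omar 533, Priya 455, Zara 316. Eliminate Zara.
Round 3: Omar 704, Priya 600. Omar has a majority.

Omar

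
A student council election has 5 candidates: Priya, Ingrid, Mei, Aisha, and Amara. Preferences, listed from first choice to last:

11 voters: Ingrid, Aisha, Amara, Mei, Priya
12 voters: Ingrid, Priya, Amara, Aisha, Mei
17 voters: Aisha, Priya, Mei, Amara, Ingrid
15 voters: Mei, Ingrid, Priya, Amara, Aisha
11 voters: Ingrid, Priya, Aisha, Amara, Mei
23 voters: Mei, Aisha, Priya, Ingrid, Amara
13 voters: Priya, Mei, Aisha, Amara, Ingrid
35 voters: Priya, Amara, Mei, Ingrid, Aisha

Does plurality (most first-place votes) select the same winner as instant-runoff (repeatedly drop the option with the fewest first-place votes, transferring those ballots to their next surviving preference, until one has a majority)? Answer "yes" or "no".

Plurality — first-place votes: Priya 48, Ingrid 34, Mei 38, Aisha 17, Amara 0. Winner: Priya.
Instant-runoff — R1 Priya 48, Ingrid 34, Mei 38, Aisha 17, Amara 0 (Amara out); R2 Priya 48, Ingrid 34, Mei 38, Aisha 17 (Aisha out); R3 Priya 65, Ingrid 34, Mei 38 (Ingrid out); R4 Priya 88, Mei 49 (Priya winner). Winner: Priya.
The two methods agree.

yes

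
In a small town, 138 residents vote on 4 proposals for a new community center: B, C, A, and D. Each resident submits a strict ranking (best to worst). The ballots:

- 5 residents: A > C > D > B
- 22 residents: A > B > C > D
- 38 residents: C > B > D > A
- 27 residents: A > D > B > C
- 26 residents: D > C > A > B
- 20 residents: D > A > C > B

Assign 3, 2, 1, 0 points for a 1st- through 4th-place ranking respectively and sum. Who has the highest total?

D

B: 5·0 + 22·2 + 38·2 + 27·1 + 26·0 + 20·0 = 147
C: 5·2 + 22·1 + 38·3 + 27·0 + 26·2 + 20·1 = 218
A: 5·3 + 22·3 + 38·0 + 27·3 + 26·1 + 20·2 = 228
D: 5·1 + 22·0 + 38·1 + 27·2 + 26·3 + 20·3 = 235
D has the highest Borda score (235).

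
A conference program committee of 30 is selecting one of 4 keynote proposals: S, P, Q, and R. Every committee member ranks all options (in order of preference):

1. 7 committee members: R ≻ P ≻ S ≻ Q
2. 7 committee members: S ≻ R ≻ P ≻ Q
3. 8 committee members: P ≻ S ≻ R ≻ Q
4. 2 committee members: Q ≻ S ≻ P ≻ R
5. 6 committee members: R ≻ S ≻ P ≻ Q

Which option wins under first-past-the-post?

R

First-place votes: S 7, P 8, Q 2, R 13.
R has the most first-place votes.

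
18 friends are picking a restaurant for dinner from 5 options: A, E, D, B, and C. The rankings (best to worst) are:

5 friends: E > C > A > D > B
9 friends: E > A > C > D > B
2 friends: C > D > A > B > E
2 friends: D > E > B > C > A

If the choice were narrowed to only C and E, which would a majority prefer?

Voters preferring C to E: 2; preferring E to C: 16.
E wins the head-to-head.

E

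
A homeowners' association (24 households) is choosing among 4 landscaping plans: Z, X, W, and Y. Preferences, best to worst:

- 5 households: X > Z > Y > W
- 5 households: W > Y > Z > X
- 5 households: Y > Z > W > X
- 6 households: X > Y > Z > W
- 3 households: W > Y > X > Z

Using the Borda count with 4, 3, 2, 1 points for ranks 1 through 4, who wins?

Z: 5·3 + 5·2 + 5·3 + 6·2 + 3·1 = 55
X: 5·4 + 5·1 + 5·1 + 6·4 + 3·2 = 60
W: 5·1 + 5·4 + 5·2 + 6·1 + 3·4 = 53
Y: 5·2 + 5·3 + 5·4 + 6·3 + 3·3 = 72
Y has the highest Borda score (72).

Y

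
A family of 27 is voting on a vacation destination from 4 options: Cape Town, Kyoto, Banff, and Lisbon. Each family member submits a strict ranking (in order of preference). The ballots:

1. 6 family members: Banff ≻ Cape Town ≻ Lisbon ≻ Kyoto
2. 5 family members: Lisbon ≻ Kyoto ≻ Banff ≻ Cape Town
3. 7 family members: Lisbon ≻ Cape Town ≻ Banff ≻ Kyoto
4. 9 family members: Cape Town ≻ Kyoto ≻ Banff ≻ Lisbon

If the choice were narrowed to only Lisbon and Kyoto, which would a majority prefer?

Voters preferring Lisbon to Kyoto: 18; preferring Kyoto to Lisbon: 9.
Lisbon wins the head-to-head.

Lisbon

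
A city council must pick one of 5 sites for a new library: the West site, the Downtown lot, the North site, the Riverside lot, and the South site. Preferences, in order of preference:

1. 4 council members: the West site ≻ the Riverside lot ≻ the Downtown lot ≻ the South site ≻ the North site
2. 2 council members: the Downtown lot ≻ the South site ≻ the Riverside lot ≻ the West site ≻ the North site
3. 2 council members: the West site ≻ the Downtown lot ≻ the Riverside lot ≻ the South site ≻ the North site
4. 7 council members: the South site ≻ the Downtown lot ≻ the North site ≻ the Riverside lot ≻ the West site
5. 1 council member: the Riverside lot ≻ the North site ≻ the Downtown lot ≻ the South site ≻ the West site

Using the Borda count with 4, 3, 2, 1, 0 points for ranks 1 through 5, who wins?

the Downtown lot

the West site: 4·4 + 2·1 + 2·4 + 7·0 + 1·0 = 26
the Downtown lot: 4·2 + 2·4 + 2·3 + 7·3 + 1·2 = 45
the North site: 4·0 + 2·0 + 2·0 + 7·2 + 1·3 = 17
the Riverside lot: 4·3 + 2·2 + 2·2 + 7·1 + 1·4 = 31
the South site: 4·1 + 2·3 + 2·1 + 7·4 + 1·1 = 41
the Downtown lot has the highest Borda score (45).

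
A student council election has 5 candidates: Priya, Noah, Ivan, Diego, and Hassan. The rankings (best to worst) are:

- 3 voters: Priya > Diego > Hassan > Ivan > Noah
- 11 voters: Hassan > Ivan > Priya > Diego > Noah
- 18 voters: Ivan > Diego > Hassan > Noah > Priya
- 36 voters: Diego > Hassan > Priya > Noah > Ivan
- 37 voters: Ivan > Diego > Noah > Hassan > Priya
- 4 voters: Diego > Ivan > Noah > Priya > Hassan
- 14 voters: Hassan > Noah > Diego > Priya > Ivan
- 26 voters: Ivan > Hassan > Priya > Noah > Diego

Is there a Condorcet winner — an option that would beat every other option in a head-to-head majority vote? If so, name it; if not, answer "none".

Ivan

Ivan vs Priya: 96–53 for Ivan.
Ivan vs Noah: 99–50 for Ivan.
Ivan vs Diego: 92–57 for Ivan.
Ivan vs Hassan: 85–64 for Ivan.
Ivan beats every other option head-to-head.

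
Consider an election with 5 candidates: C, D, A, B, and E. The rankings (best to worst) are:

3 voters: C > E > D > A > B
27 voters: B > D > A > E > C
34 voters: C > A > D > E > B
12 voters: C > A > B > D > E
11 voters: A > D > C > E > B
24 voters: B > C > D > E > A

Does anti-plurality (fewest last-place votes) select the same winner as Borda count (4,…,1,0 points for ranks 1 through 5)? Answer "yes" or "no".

Anti-plurality — last-place votes: C 27, D 0, A 24, B 48, E 12. Winner: D.
Borda — scores: C 290, D 248, A 239, B 228, E 105. Winner: C.
The two methods disagree.

no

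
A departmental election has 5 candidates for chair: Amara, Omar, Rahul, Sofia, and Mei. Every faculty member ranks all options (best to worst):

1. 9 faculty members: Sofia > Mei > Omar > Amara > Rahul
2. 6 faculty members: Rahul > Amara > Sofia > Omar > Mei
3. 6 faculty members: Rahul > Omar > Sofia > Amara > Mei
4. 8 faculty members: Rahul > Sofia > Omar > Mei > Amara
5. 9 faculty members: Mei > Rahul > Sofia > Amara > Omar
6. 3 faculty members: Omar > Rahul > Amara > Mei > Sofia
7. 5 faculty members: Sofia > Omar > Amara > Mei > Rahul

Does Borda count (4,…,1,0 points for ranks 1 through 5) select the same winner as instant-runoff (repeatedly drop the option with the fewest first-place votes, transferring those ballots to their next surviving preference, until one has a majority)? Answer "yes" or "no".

no

Borda — scores: Amara 58, Omar 85, Rahul 116, Sofia 122, Mei 79. Winner: Sofia.
Instant-runoff — R1 Amara 0, Omar 3, Rahul 20, Sofia 14, Mei 9 (Amara out); R2 Omar 3, Rahul 20, Sofia 14, Mei 9 (Omar out); R3 Rahul 23, Sofia 14, Mei 9 (Mei out); R4 Rahul 32, Sofia 14 (Rahul winner). Winner: Rahul.
The two methods disagree.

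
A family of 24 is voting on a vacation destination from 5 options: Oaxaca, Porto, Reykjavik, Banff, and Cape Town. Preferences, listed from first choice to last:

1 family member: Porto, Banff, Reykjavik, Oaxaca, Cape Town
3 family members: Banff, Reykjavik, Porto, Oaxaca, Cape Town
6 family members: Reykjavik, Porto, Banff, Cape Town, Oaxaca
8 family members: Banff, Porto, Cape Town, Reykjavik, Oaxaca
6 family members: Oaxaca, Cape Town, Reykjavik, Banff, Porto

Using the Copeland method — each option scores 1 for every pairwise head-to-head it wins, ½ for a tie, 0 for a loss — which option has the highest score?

Oaxaca: loses to Porto, Reykjavik, Banff, and Cape Town → score 0.
Porto: beats Oaxaca and Cape Town; loses to Reykjavik and Banff → score 2.
Reykjavik: beats Oaxaca and Porto; ties Banff; loses to Cape Town → score 2.5.
Banff: beats Oaxaca, Porto, and Cape Town; ties Reykjavik → score 3.5.
Cape Town: beats Oaxaca and Reykjavik; loses to Porto and Banff → score 2.
Banff has the best pairwise record.

Banff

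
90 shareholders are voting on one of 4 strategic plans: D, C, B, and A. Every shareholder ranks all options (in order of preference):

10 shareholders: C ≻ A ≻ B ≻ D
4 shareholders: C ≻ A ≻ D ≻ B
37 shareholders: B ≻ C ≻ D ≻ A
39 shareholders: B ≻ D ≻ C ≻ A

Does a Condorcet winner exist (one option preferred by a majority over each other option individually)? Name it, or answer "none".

B vs D: 86–4 for B.
B vs C: 76–14 for B.
B vs A: 76–14 for B.
B beats every other option head-to-head.

B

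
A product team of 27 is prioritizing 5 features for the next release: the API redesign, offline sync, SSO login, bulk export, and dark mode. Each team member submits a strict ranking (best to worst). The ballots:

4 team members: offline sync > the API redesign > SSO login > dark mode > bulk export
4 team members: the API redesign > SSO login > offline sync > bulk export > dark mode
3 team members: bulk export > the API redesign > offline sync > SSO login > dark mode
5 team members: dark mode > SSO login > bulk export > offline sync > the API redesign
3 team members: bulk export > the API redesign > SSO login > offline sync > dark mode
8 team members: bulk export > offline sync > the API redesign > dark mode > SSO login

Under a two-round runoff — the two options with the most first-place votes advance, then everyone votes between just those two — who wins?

bulk export

Round 1 first-place votes: the API redesign 4, offline sync 4, SSO login 0, bulk export 14, dark mode 5.
bulk export and dark mode advance.
Runoff: bulk export is preferred to dark mode by 18 voters; dark mode by 9.
bulk export wins the runoff.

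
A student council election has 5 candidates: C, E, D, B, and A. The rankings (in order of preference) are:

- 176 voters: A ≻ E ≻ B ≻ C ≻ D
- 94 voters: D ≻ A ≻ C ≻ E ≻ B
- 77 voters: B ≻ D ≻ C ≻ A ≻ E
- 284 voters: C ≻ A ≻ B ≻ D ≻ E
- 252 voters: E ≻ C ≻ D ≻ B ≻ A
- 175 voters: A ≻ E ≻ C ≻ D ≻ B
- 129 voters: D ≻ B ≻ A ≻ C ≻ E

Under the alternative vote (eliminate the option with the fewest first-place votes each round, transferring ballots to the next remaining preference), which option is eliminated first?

B

Round 1: C 284, E 252, D 223, B 77, A 351. Eliminate B.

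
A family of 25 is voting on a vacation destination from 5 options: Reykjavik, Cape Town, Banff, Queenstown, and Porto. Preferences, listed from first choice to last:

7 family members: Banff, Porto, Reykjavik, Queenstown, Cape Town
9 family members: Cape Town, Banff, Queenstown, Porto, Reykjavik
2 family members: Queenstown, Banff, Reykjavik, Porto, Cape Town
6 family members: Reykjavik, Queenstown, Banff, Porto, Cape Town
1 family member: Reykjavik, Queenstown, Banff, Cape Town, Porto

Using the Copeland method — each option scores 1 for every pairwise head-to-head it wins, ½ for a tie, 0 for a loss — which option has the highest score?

Banff

Reykjavik: beats Cape Town and Queenstown; loses to Banff and Porto → score 2.
Cape Town: loses to Reykjavik, Banff, Queenstown, and Porto → score 0.
Banff: beats Reykjavik, Cape Town, Queenstown, and Porto → score 4.
Queenstown: beats Cape Town and Porto; loses to Reykjavik and Banff → score 2.
Porto: beats Reykjavik and Cape Town; loses to Banff and Queenstown → score 2.
Banff has the best pairwise record.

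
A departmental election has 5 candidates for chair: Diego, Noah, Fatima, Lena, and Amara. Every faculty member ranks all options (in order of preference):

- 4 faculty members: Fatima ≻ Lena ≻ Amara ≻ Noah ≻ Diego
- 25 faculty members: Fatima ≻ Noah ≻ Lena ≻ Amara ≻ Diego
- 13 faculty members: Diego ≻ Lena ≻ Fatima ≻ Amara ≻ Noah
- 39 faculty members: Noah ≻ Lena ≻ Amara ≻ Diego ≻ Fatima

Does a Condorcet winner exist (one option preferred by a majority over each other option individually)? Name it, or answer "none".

none

Checking pairwise contests:
Noah beats Diego 68–13.
Fatima beats Noah 42–39.
Diego beats Fatima 52–29.
Noah beats Lena 64–17.
Noah beats Amara 64–17.
Every option loses at least one head-to-head, so there is no Condorcet winner.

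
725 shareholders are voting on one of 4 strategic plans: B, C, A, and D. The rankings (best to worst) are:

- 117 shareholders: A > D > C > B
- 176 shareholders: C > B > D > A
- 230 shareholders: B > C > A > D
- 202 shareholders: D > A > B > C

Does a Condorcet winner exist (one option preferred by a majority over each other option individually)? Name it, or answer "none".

B vs C: 432–293 for B.
B vs A: 406–319 for B.
B vs D: 406–319 for B.
B beats every other option head-to-head.

B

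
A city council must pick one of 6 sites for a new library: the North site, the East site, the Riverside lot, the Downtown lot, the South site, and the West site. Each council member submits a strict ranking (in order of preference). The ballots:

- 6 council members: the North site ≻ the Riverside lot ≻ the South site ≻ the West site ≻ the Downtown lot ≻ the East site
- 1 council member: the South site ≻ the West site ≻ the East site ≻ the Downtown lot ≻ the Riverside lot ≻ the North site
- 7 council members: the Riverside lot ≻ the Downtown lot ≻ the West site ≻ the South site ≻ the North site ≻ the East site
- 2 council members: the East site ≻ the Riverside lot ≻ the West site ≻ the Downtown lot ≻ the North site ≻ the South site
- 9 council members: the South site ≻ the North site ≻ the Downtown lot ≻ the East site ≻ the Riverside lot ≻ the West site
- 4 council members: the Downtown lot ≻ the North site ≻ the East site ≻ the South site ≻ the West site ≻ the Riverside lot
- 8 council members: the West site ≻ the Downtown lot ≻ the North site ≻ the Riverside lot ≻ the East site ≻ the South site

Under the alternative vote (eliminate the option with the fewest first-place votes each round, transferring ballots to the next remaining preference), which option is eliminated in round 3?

the West site

Round 1: the North site 6, the East site 2, the Riverside lot 7, the Downtown lot 4, the South site 10, the West site 8. Eliminate the East site.
Round 2: the North site 6, the Riverside lot 9, the Downtown lot 4, the South site 10, the West site 8. Eliminate the Downtown lot.
Round 3: the North site 10, the Riverside lot 9, the South site 10, the West site 8. Eliminate the West site.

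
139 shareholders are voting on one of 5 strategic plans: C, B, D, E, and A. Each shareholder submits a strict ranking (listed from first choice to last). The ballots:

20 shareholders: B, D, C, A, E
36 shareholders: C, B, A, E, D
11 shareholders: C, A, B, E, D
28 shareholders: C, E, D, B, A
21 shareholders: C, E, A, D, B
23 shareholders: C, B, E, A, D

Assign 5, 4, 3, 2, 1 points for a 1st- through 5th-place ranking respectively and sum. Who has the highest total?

C

C: 20·3 + 36·5 + 11·5 + 28·5 + 21·5 + 23·5 = 655
B: 20·5 + 36·4 + 11·3 + 28·2 + 21·1 + 23·4 = 446
D: 20·4 + 36·1 + 11·1 + 28·3 + 21·2 + 23·1 = 276
E: 20·1 + 36·2 + 11·2 + 28·4 + 21·4 + 23·3 = 379
A: 20·2 + 36·3 + 11·4 + 28·1 + 21·3 + 23·2 = 329
C has the highest Borda score (655).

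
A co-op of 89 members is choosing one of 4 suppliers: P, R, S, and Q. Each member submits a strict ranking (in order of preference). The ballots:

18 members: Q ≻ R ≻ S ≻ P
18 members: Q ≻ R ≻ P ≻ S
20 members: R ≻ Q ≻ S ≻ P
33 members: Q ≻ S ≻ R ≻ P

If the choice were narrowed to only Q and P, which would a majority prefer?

Q

Voters preferring Q to P: 89; preferring P to Q: 0.
Q wins the head-to-head.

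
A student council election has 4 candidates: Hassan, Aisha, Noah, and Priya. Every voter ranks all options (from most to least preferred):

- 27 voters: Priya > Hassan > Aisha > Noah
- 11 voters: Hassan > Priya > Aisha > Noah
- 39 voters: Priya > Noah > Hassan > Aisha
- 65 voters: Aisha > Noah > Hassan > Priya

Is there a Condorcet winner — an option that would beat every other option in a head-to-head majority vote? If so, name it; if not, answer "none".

none

Checking pairwise contests:
Noah beats Hassan 104–38.
Hassan beats Aisha 77–65.
Aisha beats Noah 103–39.
Hassan beats Priya 76–66.
Every option loses at least one head-to-head, so there is no Condorcet winner.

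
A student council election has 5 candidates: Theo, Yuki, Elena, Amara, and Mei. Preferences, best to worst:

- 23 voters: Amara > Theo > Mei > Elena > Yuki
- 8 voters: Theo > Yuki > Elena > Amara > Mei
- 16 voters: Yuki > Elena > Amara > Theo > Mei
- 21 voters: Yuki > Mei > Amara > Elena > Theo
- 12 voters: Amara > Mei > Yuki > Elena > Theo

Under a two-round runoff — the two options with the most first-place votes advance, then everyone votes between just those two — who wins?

Yuki

Round 1 first-place votes: Theo 8, Yuki 37, Elena 0, Amara 35, Mei 0.
Yuki and Amara advance.
Runoff: Yuki is preferred to Amara by 45 voters; Amara by 35.
Yuki wins the runoff.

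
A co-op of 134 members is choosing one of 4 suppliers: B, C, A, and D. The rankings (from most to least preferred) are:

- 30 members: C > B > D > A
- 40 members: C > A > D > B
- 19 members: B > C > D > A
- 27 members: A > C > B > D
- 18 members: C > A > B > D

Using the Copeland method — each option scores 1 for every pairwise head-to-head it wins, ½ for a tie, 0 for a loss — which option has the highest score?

C

B: beats D; loses to C and A → score 1.
C: beats B, A, and D → score 3.
A: beats B and D; loses to C → score 2.
D: loses to B, C, and A → score 0.
C has the best pairwise record.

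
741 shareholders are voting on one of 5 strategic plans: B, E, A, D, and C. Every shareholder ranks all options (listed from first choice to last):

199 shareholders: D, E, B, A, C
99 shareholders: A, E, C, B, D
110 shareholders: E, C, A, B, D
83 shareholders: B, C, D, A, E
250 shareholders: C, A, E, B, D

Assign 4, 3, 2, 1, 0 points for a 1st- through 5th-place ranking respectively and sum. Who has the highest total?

B: 199·2 + 99·1 + 110·1 + 83·4 + 250·1 = 1189
E: 199·3 + 99·3 + 110·4 + 83·0 + 250·2 = 1834
A: 199·1 + 99·4 + 110·2 + 83·1 + 250·3 = 1648
D: 199·4 + 99·0 + 110·0 + 83·2 + 250·0 = 962
C: 199·0 + 99·2 + 110·3 + 83·3 + 250·4 = 1777
E has the highest Borda score (1834).

E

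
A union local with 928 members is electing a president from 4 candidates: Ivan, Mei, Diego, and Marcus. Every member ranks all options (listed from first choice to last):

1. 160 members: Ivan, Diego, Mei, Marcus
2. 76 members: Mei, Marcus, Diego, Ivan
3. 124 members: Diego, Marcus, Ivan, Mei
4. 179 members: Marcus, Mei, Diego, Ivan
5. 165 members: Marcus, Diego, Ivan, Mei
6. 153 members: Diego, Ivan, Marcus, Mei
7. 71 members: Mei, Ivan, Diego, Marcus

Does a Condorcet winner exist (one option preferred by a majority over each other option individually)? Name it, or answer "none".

Diego vs Ivan: 697–231 for Diego.
Diego vs Mei: 602–326 for Diego.
Diego vs Marcus: 508–420 for Diego.
Diego beats every other option head-to-head.

Diego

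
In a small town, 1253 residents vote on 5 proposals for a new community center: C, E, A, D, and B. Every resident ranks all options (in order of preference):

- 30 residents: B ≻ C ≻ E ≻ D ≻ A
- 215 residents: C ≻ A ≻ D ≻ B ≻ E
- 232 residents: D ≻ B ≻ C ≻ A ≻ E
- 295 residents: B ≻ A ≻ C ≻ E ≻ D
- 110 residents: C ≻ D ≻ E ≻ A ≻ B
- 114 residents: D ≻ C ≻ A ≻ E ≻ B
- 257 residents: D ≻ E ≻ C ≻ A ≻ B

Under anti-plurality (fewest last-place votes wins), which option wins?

Last-place votes: C 0, E 447, A 30, D 295, B 481.
C is ranked last by the fewest voters, so C wins.

C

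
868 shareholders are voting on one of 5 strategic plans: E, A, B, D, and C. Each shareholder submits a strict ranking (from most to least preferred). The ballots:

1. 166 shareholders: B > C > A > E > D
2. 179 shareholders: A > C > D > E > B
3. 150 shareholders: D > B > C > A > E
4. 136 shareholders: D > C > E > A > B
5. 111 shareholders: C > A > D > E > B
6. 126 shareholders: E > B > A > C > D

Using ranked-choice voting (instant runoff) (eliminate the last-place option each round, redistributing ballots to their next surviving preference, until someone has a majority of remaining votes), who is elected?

Round 1: E 126, A 179, B 166, D 286, C 111. Eliminate C.
Round 2: E 126, A 290, B 166, D 286. Eliminate E.
Round 3: A 290, B 292, D 286. Eliminate D.
Round 4: A 426, B 442. B has a majority.

B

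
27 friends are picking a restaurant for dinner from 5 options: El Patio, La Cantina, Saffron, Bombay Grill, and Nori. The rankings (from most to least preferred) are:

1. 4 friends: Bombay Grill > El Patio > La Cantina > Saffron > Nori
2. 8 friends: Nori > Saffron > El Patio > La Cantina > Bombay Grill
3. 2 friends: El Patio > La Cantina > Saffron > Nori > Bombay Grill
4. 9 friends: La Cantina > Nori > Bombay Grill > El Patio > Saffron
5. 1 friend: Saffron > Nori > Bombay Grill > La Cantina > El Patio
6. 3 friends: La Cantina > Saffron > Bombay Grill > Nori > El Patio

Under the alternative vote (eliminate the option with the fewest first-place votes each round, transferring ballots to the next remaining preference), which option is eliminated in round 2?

Round 1: El Patio 2, La Cantina 12, Saffron 1, Bombay Grill 4, Nori 8. Eliminate Saffron.
Round 2: El Patio 2, La Cantina 12, Bombay Grill 4, Nori 9. Eliminate El Patio.

El Patio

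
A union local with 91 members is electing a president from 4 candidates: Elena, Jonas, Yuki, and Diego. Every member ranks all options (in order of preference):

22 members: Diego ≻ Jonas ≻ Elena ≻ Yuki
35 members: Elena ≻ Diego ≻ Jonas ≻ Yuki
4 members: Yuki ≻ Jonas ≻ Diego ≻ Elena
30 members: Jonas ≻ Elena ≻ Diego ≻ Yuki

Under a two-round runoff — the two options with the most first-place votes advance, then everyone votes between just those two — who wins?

Round 1 first-place votes: Elena 35, Jonas 30, Yuki 4, Diego 22.
Elena and Jonas advance.
Runoff: Elena is preferred to Jonas by 35 voters; Jonas by 56.
Jonas wins the runoff.

Jonas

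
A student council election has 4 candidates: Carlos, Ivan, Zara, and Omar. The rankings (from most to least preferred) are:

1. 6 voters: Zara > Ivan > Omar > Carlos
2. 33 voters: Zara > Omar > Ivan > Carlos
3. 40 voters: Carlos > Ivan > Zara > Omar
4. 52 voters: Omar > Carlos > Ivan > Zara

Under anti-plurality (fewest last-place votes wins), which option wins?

Ivan

Last-place votes: Carlos 39, Ivan 0, Zara 52, Omar 40.
Ivan is ranked last by the fewest voters, so Ivan wins.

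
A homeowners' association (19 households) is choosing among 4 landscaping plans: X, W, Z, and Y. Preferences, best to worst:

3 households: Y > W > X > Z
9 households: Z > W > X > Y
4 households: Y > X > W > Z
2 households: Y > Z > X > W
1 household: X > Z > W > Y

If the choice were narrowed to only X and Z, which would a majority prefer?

Voters preferring X to Z: 8; preferring Z to X: 11.
Z wins the head-to-head.

Z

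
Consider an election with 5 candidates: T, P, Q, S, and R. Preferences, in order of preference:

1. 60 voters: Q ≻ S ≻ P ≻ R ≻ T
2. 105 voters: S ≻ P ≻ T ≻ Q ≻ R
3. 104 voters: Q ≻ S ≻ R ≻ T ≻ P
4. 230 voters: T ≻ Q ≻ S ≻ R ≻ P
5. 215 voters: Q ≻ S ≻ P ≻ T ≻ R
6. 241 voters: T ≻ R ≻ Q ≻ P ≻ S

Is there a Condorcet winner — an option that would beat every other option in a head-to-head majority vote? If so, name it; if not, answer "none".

none

Checking pairwise contests:
S beats T 484–471.
T beats P 575–380.
T beats Q 576–379.
Q beats S 850–105.
T beats R 791–164.
Every option loses at least one head-to-head, so there is no Condorcet winner.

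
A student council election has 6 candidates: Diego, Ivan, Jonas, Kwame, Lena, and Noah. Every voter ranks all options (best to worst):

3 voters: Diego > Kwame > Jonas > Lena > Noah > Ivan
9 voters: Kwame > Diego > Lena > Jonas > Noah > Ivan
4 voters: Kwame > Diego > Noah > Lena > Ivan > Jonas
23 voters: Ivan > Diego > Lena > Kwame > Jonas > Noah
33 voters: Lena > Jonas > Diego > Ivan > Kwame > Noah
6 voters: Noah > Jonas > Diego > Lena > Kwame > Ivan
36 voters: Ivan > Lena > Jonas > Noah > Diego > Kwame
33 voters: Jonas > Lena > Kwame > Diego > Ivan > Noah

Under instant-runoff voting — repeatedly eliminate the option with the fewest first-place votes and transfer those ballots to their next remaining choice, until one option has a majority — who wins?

Lena

Round 1: Diego 3, Ivan 59, Jonas 33, Kwame 13, Lena 33, Noah 6. Eliminate Diego.
Round 2: Ivan 59, Jonas 33, Kwame 16, Lena 33, Noah 6. Eliminate Noah.
Round 3: Ivan 59, Jonas 39, Kwame 16, Lena 33. Eliminate Kwame.
Round 4: Ivan 59, Jonas 42, Lena 46. Eliminate Jonas.
Round 5: Ivan 59, Lena 88. Lena has a majority.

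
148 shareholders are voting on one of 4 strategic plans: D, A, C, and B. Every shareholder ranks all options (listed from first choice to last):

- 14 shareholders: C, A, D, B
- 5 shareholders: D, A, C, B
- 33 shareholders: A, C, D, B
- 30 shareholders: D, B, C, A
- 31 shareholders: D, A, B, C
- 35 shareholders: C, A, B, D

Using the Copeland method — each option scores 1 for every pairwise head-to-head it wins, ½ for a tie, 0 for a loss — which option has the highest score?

C

D: beats B; loses to A and C → score 1.
A: beats D and B; loses to C → score 2.
C: beats D, A, and B → score 3.
B: loses to D, A, and C → score 0.
C has the best pairwise record.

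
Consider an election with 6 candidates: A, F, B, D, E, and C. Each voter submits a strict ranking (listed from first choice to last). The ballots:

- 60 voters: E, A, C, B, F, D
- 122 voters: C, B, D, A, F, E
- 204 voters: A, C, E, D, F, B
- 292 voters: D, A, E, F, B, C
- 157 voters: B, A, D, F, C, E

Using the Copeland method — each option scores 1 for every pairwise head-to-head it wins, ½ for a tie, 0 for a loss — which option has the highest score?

A: beats F, B, D, E, and C → score 5.
F: beats B and C; loses to A, D, and E → score 2.
B: beats C; loses to A, F, D, and E → score 1.
D: beats F, B, E, and C; loses to A → score 4.
E: beats F and B; loses to A, D, and C → score 2.
C: beats E; loses to A, F, B, and D → score 1.
A has the best pairwise record.

A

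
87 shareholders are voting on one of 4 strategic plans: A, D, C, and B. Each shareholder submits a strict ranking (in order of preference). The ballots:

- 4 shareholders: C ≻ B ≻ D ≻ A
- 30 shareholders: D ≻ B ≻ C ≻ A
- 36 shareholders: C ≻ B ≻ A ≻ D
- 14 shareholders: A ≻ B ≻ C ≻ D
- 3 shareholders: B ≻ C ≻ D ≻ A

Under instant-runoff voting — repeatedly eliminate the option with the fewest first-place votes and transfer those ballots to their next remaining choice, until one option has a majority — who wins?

Round 1: A 14, D 30, C 40, B 3. Eliminate B.
Round 2: A 14, D 30, C 43. Eliminate A.
Round 3: D 30, C 57. C has a majority.

C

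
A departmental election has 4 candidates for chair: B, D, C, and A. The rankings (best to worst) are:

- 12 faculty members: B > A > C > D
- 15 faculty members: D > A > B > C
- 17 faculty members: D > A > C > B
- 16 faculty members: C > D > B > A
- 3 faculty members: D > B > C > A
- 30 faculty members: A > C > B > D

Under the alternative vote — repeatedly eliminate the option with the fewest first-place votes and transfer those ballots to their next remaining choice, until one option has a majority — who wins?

Round 1: B 12, D 35, C 16, A 30. Eliminate B.
Round 2: D 35, C 16, A 42. Eliminate C.
Round 3: D 51, A 42. D has a majority.

D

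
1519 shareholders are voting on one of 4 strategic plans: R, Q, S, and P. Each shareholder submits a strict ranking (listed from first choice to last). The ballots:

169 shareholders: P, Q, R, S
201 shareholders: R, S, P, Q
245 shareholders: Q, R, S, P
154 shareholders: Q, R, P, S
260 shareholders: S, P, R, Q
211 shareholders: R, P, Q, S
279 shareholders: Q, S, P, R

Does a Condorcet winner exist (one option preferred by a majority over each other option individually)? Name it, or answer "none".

none

Checking pairwise contests:
Q beats R 847–672.
P beats Q 841–678.
R beats S 980–539.
R beats P 811–708.
Every option loses at least one head-to-head, so there is no Condorcet winner.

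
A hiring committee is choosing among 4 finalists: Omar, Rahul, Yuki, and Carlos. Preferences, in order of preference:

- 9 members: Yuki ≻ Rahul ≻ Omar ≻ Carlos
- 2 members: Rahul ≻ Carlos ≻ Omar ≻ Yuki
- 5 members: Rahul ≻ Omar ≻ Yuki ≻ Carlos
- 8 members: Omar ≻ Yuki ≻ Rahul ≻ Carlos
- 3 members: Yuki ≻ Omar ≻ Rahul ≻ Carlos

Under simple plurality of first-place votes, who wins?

First-place votes: Omar 8, Rahul 7, Yuki 12, Carlos 0.
Yuki has the most first-place votes.

Yuki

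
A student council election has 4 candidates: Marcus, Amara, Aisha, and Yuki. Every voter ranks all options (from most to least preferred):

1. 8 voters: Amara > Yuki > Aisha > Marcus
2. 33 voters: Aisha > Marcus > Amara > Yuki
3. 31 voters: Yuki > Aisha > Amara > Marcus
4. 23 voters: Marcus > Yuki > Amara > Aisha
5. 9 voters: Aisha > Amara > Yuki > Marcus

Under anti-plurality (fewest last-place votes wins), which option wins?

Amara

Last-place votes: Marcus 48, Amara 0, Aisha 23, Yuki 33.
Amara is ranked last by the fewest voters, so Amara wins.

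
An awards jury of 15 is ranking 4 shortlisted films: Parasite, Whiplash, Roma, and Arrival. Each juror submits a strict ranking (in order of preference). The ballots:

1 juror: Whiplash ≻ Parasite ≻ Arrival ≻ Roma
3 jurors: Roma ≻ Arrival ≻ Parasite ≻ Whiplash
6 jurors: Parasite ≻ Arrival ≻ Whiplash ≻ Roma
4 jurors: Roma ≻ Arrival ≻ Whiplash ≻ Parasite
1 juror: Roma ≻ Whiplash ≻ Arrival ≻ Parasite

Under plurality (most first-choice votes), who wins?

First-place votes: Parasite 6, Whiplash 1, Roma 8, Arrival 0.
Roma has the most first-place votes.

Roma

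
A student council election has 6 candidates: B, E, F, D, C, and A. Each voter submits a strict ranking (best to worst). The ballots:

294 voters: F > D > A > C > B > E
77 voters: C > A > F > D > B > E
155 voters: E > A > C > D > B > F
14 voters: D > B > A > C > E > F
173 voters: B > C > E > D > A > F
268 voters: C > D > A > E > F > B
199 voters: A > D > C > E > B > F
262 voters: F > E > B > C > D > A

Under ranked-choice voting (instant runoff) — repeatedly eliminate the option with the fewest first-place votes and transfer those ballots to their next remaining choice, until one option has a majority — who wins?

Round 1: B 173, E 155, F 556, D 14, C 345, A 199. Eliminate D.
Round 2: B 187, E 155, F 556, C 345, A 199. Eliminate E.
Round 3: B 187, F 556, C 345, A 354. Eliminate B.
Round 4: F 556, C 518, A 368. Eliminate A.
Round 5: F 556, C 886. C has a majority.

C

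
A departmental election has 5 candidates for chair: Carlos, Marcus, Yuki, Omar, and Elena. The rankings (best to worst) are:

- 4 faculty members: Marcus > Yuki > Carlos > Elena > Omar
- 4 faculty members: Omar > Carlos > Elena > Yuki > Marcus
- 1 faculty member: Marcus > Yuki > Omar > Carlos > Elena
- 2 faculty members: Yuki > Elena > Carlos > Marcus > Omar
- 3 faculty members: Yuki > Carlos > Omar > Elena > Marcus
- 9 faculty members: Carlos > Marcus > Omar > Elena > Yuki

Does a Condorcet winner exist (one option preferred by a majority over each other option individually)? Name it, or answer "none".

Carlos vs Marcus: 18–5 for Carlos.
Carlos vs Yuki: 13–10 for Carlos.
Carlos vs Omar: 18–5 for Carlos.
Carlos vs Elena: 21–2 for Carlos.
Carlos beats every other option head-to-head.

Carlos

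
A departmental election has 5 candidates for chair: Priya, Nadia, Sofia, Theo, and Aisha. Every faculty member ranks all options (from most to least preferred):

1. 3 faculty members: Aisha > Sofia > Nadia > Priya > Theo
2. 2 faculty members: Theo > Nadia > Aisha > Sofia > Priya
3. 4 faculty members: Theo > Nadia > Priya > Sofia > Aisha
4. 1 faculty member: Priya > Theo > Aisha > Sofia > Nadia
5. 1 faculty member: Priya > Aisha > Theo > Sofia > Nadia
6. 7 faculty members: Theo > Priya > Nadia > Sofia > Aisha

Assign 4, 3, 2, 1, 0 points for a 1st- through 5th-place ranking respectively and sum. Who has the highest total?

Theo

Priya: 3·1 + 2·0 + 4·2 + 1·4 + 1·4 + 7·3 = 40
Nadia: 3·2 + 2·3 + 4·3 + 1·0 + 1·0 + 7·2 = 38
Sofia: 3·3 + 2·1 + 4·1 + 1·1 + 1·1 + 7·1 = 24
Theo: 3·0 + 2·4 + 4·4 + 1·3 + 1·2 + 7·4 = 57
Aisha: 3·4 + 2·2 + 4·0 + 1·2 + 1·3 + 7·0 = 21
Theo has the highest Borda score (57).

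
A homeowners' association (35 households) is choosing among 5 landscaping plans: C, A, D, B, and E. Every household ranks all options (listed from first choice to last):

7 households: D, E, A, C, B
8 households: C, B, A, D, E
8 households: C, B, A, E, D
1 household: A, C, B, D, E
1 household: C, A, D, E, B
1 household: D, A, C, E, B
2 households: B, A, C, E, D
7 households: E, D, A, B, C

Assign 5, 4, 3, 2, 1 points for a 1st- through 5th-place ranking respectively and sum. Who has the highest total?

C: 7·2 + 8·5 + 8·5 + 1·4 + 1·5 + 1·3 + 2·3 + 7·1 = 119
A: 7·3 + 8·3 + 8·3 + 1·5 + 1·4 + 1·4 + 2·4 + 7·3 = 111
D: 7·5 + 8·2 + 8·1 + 1·2 + 1·3 + 1·5 + 2·1 + 7·4 = 99
B: 7·1 + 8·4 + 8·4 + 1·3 + 1·1 + 1·1 + 2·5 + 7·2 = 100
E: 7·4 + 8·1 + 8·2 + 1·1 + 1·2 + 1·2 + 2·2 + 7·5 = 96
C has the highest Borda score (119).

C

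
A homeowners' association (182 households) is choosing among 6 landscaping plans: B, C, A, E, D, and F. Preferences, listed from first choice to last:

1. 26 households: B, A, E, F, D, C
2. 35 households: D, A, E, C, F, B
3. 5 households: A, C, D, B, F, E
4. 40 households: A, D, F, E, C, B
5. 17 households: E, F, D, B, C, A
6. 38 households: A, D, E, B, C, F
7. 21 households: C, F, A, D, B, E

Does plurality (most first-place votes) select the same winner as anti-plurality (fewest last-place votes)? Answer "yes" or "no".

Plurality — first-place votes: B 26, C 21, A 83, E 17, D 35, F 0. Winner: A.
Anti-plurality — last-place votes: B 75, C 26, A 17, E 26, D 0, F 38. Winner: D.
The two methods disagree.

no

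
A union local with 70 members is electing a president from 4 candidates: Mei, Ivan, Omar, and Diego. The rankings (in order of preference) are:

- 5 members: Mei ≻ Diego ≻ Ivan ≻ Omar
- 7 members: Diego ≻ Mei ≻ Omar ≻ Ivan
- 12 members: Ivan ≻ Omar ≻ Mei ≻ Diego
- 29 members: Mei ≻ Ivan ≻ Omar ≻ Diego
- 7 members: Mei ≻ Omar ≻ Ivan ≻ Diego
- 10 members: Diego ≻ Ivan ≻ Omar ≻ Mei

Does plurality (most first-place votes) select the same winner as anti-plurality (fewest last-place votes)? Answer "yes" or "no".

no

Plurality — first-place votes: Mei 41, Ivan 12, Omar 0, Diego 17. Winner: Mei.
Anti-plurality — last-place votes: Mei 10, Ivan 7, Omar 5, Diego 48. Winner: Omar.
The two methods disagree.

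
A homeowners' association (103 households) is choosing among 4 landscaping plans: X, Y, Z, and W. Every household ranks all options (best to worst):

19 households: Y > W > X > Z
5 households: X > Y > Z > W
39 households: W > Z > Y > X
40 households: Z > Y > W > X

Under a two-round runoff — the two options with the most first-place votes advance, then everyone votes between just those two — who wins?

W

Round 1 first-place votes: X 5, Y 19, Z 40, W 39.
Z and W advance.
Runoff: Z is preferred to W by 45 voters; W by 58.
W wins the runoff.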